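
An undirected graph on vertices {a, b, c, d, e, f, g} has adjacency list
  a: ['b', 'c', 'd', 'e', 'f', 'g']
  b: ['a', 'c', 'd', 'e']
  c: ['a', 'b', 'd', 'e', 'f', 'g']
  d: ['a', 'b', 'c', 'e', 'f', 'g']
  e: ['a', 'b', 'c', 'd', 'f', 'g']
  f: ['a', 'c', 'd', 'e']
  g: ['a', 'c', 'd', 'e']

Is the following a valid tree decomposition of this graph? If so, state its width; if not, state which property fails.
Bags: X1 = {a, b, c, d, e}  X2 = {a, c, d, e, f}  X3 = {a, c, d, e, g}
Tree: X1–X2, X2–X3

Checking the three conditions: (i) the bags cover all of {a, b, c, d, e, f, g}; (ii) for each edge, some bag contains both endpoints; (iii) the bags containing any fixed vertex form a subtree. All hold, so the decomposition is valid with width 5 − 1 = 4.

Yes; width 4.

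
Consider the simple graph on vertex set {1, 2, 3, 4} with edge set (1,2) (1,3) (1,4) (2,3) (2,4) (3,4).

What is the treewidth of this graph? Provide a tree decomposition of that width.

Treewidth 3.
Bags: B1 = {1, 2, 3, 4}
Tree: (single bag)

A single bag containing all 4 vertices is trivially a valid decomposition of width 3. On the other hand G contains the 4-clique {1, 2, 3, 4}. A clique must lie in a single bag of any decomposition, so no decomposition can have width below 3. Therefore the treewidth is 3.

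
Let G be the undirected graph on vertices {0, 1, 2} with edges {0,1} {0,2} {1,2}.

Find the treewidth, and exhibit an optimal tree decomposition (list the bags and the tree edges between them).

With just one bag of size 3, the width is 3 − 1 = 2, so tw(G) ≤ 2. On the other hand G contains the 3-clique {0, 1, 2}. A clique must lie in a single bag of any decomposition, so no decomposition can have width below 2. Hence tw(G) = 2 exactly.

Treewidth 2.
One optimal decomposition is:
Bags: B1 = {0, 1, 2}
Tree: (single bag)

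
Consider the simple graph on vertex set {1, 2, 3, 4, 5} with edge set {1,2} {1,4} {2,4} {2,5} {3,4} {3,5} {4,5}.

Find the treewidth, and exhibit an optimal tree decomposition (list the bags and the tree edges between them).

Treewidth 2.
Bags: B1 = {1, 2, 4}  B2 = {2, 4, 5}  B3 = {3, 4, 5}
Tree: B1–B2, B2–B3

Every bag has size at most 3, so the width is 3 − 1 = 2 and tw(G) ≤ 2. On the other hand G contains the 3-clique {1, 2, 4}. A clique must lie in a single bag of any decomposition, so no decomposition can have width below 2. Combining the bounds, tw(G) = 2.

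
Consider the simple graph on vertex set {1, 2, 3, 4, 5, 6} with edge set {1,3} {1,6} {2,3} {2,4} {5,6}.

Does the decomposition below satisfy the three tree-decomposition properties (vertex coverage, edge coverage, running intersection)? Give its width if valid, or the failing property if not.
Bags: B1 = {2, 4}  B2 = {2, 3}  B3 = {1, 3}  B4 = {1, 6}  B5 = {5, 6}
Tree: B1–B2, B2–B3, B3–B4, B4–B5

Checking the three conditions: (i) the bags cover all of {1, 2, 3, 4, 5, 6}; (ii) for each edge, some bag contains both endpoints; (iii) the bags containing any fixed vertex form a subtree. All hold, so the decomposition is valid with width 2 − 1 = 1.

Yes; width 1.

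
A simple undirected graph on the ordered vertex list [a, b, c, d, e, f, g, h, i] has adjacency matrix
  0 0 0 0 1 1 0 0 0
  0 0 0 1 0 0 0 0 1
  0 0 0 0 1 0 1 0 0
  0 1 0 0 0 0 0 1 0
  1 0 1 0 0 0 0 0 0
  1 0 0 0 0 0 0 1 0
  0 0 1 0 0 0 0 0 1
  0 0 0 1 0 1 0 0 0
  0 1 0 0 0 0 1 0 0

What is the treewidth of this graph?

A width-2 tree decomposition is:
Bags: B1 = {a, e, f}  B2 = {e, f, h}  B3 = {d, e, h}  B4 = {b, d, e}  B5 = {b, e, i}  B6 = {e, g, i}  B7 = {c, e, g}
Tree: B1–B2, B2–B3, B3–B4, B4–B5, B5–B6, B6–B7
Every bag has size at most 3, so the width is 3 − 1 = 2 and tw(G) ≤ 2. For the lower bound, G contains the cycle e–a–f–h–d–b–i–g–c–e, so G is not a forest; only forests have treewidth ≤ 1, hence tw(G) ≥ 2. Combining the bounds, tw(G) = 2.

2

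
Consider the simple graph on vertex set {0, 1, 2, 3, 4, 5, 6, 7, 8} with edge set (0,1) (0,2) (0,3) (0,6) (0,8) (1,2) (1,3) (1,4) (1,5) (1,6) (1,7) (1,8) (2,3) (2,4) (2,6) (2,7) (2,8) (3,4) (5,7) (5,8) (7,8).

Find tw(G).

3

A width-3 tree decomposition is:
Bags: B1 = {1, 2, 3, 4}  B2 = {0, 1, 2, 3}  B3 = {0, 1, 2, 6}  B4 = {0, 1, 2, 8}  B5 = {1, 2, 7, 8}  B6 = {1, 5, 7, 8}
Tree: B1–B2, B2–B3, B2–B4, B4–B5, B5–B6
Each bag holds 4 vertices, so the decomposition has width 3, which upper-bounds the treewidth. Conversely, {0, 1, 2, 8} is a clique of size 4, and the vertices of any clique must share a bag in every tree decomposition; so some bag has ≥ 4 vertices and tw(G) ≥ 3. The upper and lower bounds meet at 3, so that is the treewidth.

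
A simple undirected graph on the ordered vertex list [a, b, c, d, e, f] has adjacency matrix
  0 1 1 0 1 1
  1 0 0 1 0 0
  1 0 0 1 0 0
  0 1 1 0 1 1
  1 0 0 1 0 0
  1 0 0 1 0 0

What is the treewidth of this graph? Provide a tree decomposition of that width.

The largest bag has 3 vertices, giving width 2; this decomposition certifies tw(G) ≤ 2. Since c–d–e–a–c is a cycle in G, G is not acyclic. Forests are exactly the graphs of treewidth ≤ 1, so tw(G) ≥ 2. Therefore the treewidth is 2.

Treewidth 2.
One such decomposition:
Bags: B1 = {a, c, d}  B2 = {a, d, e}  B3 = {a, d, f}  B4 = {a, b, d}
Tree: B1–B2, B2–B3, B3–B4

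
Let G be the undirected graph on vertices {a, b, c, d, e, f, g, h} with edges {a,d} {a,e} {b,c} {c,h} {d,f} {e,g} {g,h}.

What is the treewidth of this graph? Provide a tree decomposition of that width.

Treewidth 1.
Bags: B1 = {b, c}  B2 = {c, h}  B3 = {g, h}  B4 = {e, g}  B5 = {a, e}  B6 = {a, d}  B7 = {d, f}
Tree: B1–B2, B2–B3, B3–B4, B4–B5, B5–B6, B6–B7

Each bag holds 2 vertices, so the decomposition has width 1, which upper-bounds the treewidth. G has an edge, so its treewidth is at least 1. Hence tw(G) = 1 exactly.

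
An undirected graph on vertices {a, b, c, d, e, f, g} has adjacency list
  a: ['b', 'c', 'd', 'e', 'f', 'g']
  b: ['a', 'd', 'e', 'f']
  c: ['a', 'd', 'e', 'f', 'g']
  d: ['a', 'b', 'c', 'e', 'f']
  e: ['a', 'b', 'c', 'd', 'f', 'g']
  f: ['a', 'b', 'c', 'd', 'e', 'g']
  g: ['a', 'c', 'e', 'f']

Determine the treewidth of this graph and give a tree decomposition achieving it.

Each bag holds 5 vertices, so the decomposition has width 4, which upper-bounds the treewidth. For the lower bound, the 5 vertices {a, c, d, e, f} are pairwise adjacent, and any tree decomposition puts a clique entirely inside one bag — forcing width ≥ 4. Therefore the treewidth is 4.

Treewidth 4.
One such decomposition:
Bags: B1 = {a, c, d, e, f}  B2 = {a, b, d, e, f}  B3 = {a, c, e, f, g}
Tree: B1–B2, B1–B3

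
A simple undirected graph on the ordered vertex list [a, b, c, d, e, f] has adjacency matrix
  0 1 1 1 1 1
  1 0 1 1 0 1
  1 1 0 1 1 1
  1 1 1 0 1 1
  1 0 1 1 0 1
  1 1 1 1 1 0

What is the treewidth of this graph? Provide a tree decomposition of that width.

Treewidth 4.
One such decomposition:
Bags: B1 = {a, b, c, d, f}  B2 = {a, c, d, e, f}
Tree: B1–B2

Each bag holds 5 vertices, so the decomposition has width 4, which upper-bounds the treewidth. On the other hand G contains the 5-clique {a, c, d, e, f}. A clique must lie in a single bag of any decomposition, so no decomposition can have width below 4. The upper and lower bounds meet at 4, so that is the treewidth.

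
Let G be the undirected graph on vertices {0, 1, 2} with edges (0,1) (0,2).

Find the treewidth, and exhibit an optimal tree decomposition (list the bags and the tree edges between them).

Treewidth 1.
One optimal decomposition is:
Bags: B1 = {0, 2}  B2 = {0, 1}
Tree: B1–B2

Each bag holds 2 vertices, so the decomposition has width 1, which upper-bounds the treewidth. Since G has at least one edge (e.g. 0–2), it is not an edgeless graph, so tw(G) ≥ 1. Combining the bounds, tw(G) = 1.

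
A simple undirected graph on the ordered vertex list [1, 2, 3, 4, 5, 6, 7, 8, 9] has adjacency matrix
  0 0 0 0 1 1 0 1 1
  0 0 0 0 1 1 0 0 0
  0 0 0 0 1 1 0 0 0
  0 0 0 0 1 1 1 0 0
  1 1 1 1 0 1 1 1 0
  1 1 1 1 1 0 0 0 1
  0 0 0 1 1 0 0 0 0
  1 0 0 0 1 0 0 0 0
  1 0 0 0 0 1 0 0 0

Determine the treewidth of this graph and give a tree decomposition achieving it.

Treewidth 2.
One optimal decomposition is:
Bags: B1 = {1, 5, 6}  B2 = {4, 5, 6}  B3 = {3, 5, 6}  B4 = {4, 5, 7}  B5 = {1, 5, 8}  B6 = {2, 5, 6}  B7 = {1, 6, 9}
Tree: B1–B2, B1–B3, B2–B4, B1–B5, B3–B6, B1–B7

Each bag holds 3 vertices, so the decomposition has width 2, which upper-bounds the treewidth. Conversely, {1, 6, 9} is a clique of size 3, and the vertices of any clique must share a bag in every tree decomposition; so some bag has ≥ 3 vertices and tw(G) ≥ 2. Combining the bounds, tw(G) = 2.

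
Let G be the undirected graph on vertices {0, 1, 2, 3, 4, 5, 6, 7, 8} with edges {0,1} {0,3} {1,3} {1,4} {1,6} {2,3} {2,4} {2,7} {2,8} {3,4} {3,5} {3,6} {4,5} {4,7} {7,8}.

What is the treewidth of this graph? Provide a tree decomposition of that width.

Each bag holds 3 vertices, so the decomposition has width 2, which upper-bounds the treewidth. For the lower bound, the 3 vertices {2, 7, 8} are pairwise adjacent, and any tree decomposition puts a clique entirely inside one bag — forcing width ≥ 2. The upper and lower bounds meet at 2, so that is the treewidth.

Treewidth 2.
One such decomposition:
Bags: B1 = {2, 3, 4}  B2 = {2, 4, 7}  B3 = {3, 4, 5}  B4 = {1, 3, 4}  B5 = {2, 7, 8}  B6 = {0, 1, 3}  B7 = {1, 3, 6}
Tree: B1–B2, B1–B3, B3–B4, B2–B5, B4–B6, B4–B7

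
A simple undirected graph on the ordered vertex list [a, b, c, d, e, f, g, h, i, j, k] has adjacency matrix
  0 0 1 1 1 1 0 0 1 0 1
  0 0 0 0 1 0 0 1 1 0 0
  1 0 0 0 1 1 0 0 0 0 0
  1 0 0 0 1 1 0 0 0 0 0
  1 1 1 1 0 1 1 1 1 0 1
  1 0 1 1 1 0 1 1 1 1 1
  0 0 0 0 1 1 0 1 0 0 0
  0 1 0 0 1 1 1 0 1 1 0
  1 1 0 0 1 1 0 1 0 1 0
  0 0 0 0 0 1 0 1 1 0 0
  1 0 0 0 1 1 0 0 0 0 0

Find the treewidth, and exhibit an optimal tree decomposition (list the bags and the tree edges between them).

The largest bag has 4 vertices, giving width 3; this decomposition certifies tw(G) ≤ 3. Conversely, {f, h, i, j} is a clique of size 4, and the vertices of any clique must share a bag in every tree decomposition; so some bag has ≥ 4 vertices and tw(G) ≥ 3. Combining the bounds, tw(G) = 3.

Treewidth 3.
Bags: B1 = {a, e, f, i}  B2 = {e, f, h, i}  B3 = {f, h, i, j}  B4 = {b, e, h, i}  B5 = {a, c, e, f}  B6 = {e, f, g, h}  B7 = {a, e, f, k}  B8 = {a, d, e, f}
Tree: B1–B2, B2–B3, B2–B4, B1–B5, B2–B6, B5–B7, B5–B8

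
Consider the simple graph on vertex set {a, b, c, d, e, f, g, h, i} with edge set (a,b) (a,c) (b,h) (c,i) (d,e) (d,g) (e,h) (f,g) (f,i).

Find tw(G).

A width-2 tree decomposition is:
Bags: B1 = {c, f, i}  B2 = {c, f, g}  B3 = {c, d, g}  B4 = {c, d, e}  B5 = {c, e, h}  B6 = {b, c, h}  B7 = {a, b, c}
Tree: B1–B2, B2–B3, B3–B4, B4–B5, B5–B6, B6–B7
The largest bag has 3 vertices, giving width 2; this decomposition certifies tw(G) ≤ 2. Since c–i–f–g–d–e–h–b–a–c is a cycle in G, G is not acyclic. Forests are exactly the graphs of treewidth ≤ 1, so tw(G) ≥ 2. Combining the bounds, tw(G) = 2.

2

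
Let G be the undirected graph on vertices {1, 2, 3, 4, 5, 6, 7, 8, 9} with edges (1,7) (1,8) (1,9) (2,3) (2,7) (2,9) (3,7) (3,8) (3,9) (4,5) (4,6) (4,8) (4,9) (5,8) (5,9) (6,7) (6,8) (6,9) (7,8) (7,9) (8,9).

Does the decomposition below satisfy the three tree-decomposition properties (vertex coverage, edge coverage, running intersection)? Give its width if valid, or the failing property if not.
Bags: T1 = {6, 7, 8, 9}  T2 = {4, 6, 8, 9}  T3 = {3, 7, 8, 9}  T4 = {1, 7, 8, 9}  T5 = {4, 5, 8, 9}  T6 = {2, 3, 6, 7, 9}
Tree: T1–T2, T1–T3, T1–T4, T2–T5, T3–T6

A tree decomposition must satisfy three properties: every vertex lies in some bag; for every edge, both endpoints lie together in some bag; and for every vertex, the bags containing it form a connected subtree. Here bags containing vertex 6 are not connected in the tree, so the decomposition is invalid.

No — bags containing vertex 6 are not connected in the tree.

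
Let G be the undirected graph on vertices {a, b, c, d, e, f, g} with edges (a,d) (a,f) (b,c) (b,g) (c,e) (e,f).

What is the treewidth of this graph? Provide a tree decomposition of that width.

Treewidth 1.
One such decomposition:
Bags: B1 = {a, d}  B2 = {a, f}  B3 = {e, f}  B4 = {c, e}  B5 = {b, c}  B6 = {b, g}
Tree: B1–B2, B2–B3, B3–B4, B4–B5, B5–B6

Every bag has size at most 2, so the width is 2 − 1 = 1 and tw(G) ≤ 1. G has an edge, so its treewidth is at least 1. Therefore the treewidth is 1.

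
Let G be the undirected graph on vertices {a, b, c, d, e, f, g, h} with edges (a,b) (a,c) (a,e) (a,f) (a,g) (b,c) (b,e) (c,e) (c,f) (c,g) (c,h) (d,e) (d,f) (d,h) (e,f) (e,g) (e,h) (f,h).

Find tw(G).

A width-3 tree decomposition is:
Bags: B1 = {a, c, e, f}  B2 = {c, e, f, h}  B3 = {a, b, c, e}  B4 = {a, c, e, g}  B5 = {d, e, f, h}
Tree: B1–B2, B1–B3, B3–B4, B2–B5
Each bag holds 4 vertices, so the decomposition has width 3, which upper-bounds the treewidth. Conversely, {d, e, f, h} is a clique of size 4, and the vertices of any clique must share a bag in every tree decomposition; so some bag has ≥ 4 vertices and tw(G) ≥ 3. Hence tw(G) = 3 exactly.

3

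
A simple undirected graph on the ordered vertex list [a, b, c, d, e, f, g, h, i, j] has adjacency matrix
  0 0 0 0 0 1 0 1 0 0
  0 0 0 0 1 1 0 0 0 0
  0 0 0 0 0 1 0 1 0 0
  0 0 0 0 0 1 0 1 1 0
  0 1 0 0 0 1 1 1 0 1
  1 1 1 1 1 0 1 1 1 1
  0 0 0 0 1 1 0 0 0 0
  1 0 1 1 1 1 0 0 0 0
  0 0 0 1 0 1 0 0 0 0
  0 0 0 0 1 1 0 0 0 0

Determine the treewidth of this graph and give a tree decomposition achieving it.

Every bag has size at most 3, so the width is 3 − 1 = 2 and tw(G) ≤ 2. Conversely, {e, f, g} is a clique of size 3, and the vertices of any clique must share a bag in every tree decomposition; so some bag has ≥ 3 vertices and tw(G) ≥ 2. Combining the bounds, tw(G) = 2.

Treewidth 2.
One optimal decomposition is:
Bags: B1 = {b, e, f}  B2 = {e, f, h}  B3 = {d, f, h}  B4 = {e, f, j}  B5 = {e, f, g}  B6 = {a, f, h}  B7 = {c, f, h}  B8 = {d, f, i}
Tree: B1–B2, B2–B3, B1–B4, B4–B5, B3–B6, B2–B7, B3–B8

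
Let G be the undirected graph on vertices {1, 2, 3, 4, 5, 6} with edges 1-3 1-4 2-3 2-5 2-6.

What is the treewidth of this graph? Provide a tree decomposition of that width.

Every bag has size at most 2, so the width is 2 − 1 = 1 and tw(G) ≤ 1. Since G has at least one edge (e.g. 5–2), it is not an edgeless graph, so tw(G) ≥ 1. Therefore the treewidth is 1.

Treewidth 1.
One such decomposition:
Bags: B1 = {2, 5}  B2 = {2, 6}  B3 = {2, 3}  B4 = {1, 3}  B5 = {1, 4}
Tree: B1–B2, B1–B3, B3–B4, B4–B5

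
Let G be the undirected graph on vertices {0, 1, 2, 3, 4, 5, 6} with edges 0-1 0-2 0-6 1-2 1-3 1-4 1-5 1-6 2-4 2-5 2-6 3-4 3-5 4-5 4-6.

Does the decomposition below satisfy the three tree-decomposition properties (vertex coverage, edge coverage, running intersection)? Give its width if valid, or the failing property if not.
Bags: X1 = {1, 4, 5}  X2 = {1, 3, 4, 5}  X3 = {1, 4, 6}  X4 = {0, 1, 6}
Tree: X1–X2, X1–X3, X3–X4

No — vertex 2 appears in no bag.

A tree decomposition must satisfy three properties: every vertex lies in some bag; for every edge, both endpoints lie together in some bag; and for every vertex, the bags containing it form a connected subtree. Here vertex 2 appears in no bag, so the decomposition is invalid.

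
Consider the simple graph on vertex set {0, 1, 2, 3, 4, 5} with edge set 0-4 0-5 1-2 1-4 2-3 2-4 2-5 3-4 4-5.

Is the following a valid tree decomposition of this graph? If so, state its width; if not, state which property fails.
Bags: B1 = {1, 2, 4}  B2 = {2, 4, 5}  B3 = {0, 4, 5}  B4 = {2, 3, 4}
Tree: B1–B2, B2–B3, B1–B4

Checking the three conditions: (i) the bags cover all of {0, 1, 2, 3, 4, 5}; (ii) for each edge, some bag contains both endpoints; (iii) the bags containing any fixed vertex form a subtree. All hold, so the decomposition is valid with width 3 − 1 = 2.

Yes; width 2.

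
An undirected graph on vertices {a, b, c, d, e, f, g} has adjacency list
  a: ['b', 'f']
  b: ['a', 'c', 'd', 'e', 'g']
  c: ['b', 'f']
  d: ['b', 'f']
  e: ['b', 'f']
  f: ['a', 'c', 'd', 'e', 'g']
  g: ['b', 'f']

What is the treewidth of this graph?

2

A width-2 tree decomposition is:
Bags: B1 = {b, c, f}  B2 = {a, b, f}  B3 = {b, f, g}  B4 = {b, d, f}  B5 = {b, e, f}
Tree: B1–B2, B2–B3, B3–B4, B4–B5
Every bag has size at most 3, so the width is 3 − 1 = 2 and tw(G) ≤ 2. Since f–c–b–a–f is a cycle in G, G is not acyclic. Forests are exactly the graphs of treewidth ≤ 1, so tw(G) ≥ 2. Therefore the treewidth is 2.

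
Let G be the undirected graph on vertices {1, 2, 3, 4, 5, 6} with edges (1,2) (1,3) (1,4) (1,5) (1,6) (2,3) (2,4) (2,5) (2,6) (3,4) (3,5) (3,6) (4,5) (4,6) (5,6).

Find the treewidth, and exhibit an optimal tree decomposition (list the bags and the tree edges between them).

A single bag containing all 6 vertices is trivially a valid decomposition of width 5. For the lower bound, the 6 vertices {1, 2, 3, 4, 5, 6} are pairwise adjacent, and any tree decomposition puts a clique entirely inside one bag — forcing width ≥ 5. Combining the bounds, tw(G) = 5.

Treewidth 5.
Bags: B1 = {1, 2, 3, 4, 5, 6}
Tree: (single bag)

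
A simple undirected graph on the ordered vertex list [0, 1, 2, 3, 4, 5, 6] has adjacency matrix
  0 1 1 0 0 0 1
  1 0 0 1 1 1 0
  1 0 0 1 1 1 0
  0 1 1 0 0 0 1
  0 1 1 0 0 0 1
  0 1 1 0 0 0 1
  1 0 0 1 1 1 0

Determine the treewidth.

A width-3 tree decomposition is:
Bags: B1 = {1, 2, 3, 6}  B2 = {0, 1, 2, 6}  B3 = {1, 2, 4, 6}  B4 = {1, 2, 5, 6}
Tree: B1–B2, B2–B3, B3–B4
The largest bag has 4 vertices, giving width 3; this decomposition certifies tw(G) ≤ 3. For the lower bound: the 4 vertex sets {1,3}, {0,6}, {2}, {4} are disjoint, each induces a connected subgraph, and every pair is joined by at least one edge of G. Contracting each set to a single vertex therefore yields K_{4} as a minor, and since treewidth is minor-monotone, tw(G) ≥ tw(K_{4}) = 3. Combining the bounds, tw(G) = 3.

3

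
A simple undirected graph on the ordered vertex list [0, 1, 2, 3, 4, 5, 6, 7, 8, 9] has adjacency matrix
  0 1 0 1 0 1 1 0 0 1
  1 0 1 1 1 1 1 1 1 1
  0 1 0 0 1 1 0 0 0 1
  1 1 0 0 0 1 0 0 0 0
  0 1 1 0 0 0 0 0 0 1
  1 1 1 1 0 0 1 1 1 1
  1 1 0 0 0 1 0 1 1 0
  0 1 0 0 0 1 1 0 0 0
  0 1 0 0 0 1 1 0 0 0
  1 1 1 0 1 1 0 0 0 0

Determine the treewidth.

A width-3 tree decomposition is:
Bags: B1 = {1, 2, 5, 9}  B2 = {0, 1, 5, 9}  B3 = {1, 2, 4, 9}  B4 = {0, 1, 5, 6}  B5 = {0, 1, 3, 5}  B6 = {1, 5, 6, 8}  B7 = {1, 5, 6, 7}
Tree: B1–B2, B1–B3, B2–B4, B4–B5, B4–B6, B6–B7
Every bag has size at most 4, so the width is 4 − 1 = 3 and tw(G) ≤ 3. Conversely, {1, 2, 4, 9} is a clique of size 4, and the vertices of any clique must share a bag in every tree decomposition; so some bag has ≥ 4 vertices and tw(G) ≥ 3. Combining the bounds, tw(G) = 3.

3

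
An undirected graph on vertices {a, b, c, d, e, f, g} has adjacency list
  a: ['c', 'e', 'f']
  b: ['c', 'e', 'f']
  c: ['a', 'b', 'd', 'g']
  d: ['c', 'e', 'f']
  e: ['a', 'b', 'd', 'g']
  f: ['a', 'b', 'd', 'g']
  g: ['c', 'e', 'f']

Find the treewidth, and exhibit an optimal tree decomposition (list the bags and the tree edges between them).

The largest bag has 4 vertices, giving width 3; this decomposition certifies tw(G) ≤ 3. For the lower bound: the 4 vertex sets {e,g}, {a,f}, {c}, {b} are disjoint, each induces a connected subgraph, and every pair is joined by at least one edge of G. Contracting each set to a single vertex therefore yields K_{4} as a minor, and since treewidth is minor-monotone, tw(G) ≥ tw(K_{4}) = 3. The upper and lower bounds meet at 3, so that is the treewidth.

Treewidth 3.
One optimal decomposition is:
Bags: B1 = {c, e, f, g}  B2 = {a, c, e, f}  B3 = {b, c, e, f}  B4 = {c, d, e, f}
Tree: B1–B2, B2–B3, B3–B4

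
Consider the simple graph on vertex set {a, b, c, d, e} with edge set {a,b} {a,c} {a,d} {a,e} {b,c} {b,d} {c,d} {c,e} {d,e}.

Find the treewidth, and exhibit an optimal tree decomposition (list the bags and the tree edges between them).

Treewidth 3.
Bags: B1 = {a, b, c, d}  B2 = {a, c, d, e}
Tree: B1–B2

The largest bag has 4 vertices, giving width 3; this decomposition certifies tw(G) ≤ 3. Conversely, {a, c, d, e} is a clique of size 4, and the vertices of any clique must share a bag in every tree decomposition; so some bag has ≥ 4 vertices and tw(G) ≥ 3. Hence tw(G) = 3 exactly.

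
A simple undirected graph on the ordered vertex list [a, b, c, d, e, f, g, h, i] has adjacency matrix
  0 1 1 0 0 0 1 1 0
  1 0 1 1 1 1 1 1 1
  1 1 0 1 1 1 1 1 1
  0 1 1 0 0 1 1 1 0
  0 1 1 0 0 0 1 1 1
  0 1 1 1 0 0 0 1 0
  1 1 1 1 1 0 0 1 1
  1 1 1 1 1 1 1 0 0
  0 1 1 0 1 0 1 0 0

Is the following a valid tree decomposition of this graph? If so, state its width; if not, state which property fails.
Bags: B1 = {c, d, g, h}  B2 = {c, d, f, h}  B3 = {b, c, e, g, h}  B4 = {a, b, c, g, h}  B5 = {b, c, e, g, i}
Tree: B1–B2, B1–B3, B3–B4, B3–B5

No — edge (b,d) lies in no bag.

A tree decomposition must satisfy three properties: every vertex lies in some bag; for every edge, both endpoints lie together in some bag; and for every vertex, the bags containing it form a connected subtree. Here edge (b,d) lies in no bag, so the decomposition is invalid.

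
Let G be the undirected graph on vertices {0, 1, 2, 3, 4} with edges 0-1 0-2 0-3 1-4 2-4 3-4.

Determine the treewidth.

2

A width-2 tree decomposition is:
Bags: B1 = {0, 1, 4}  B2 = {0, 2, 4}  B3 = {0, 3, 4}
Tree: B1–B2, B2–B3
Every bag has size at most 3, so the width is 3 − 1 = 2 and tw(G) ≤ 2. For the lower bound, G contains the cycle 1–4–2–0–1, so G is not a forest; only forests have treewidth ≤ 1, hence tw(G) ≥ 2. Therefore the treewidth is 2.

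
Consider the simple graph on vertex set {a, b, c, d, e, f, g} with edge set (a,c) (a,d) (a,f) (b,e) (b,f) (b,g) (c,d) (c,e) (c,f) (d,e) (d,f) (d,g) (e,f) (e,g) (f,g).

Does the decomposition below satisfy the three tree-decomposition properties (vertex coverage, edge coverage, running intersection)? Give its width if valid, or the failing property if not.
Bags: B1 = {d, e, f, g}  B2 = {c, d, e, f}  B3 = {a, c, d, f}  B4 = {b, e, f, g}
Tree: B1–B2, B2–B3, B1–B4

Yes; width 3.

Checking the three conditions: (i) the bags cover all of {a, b, c, d, e, f, g}; (ii) for each edge, some bag contains both endpoints; (iii) the bags containing any fixed vertex form a subtree. All hold, so the decomposition is valid with width 4 − 1 = 3.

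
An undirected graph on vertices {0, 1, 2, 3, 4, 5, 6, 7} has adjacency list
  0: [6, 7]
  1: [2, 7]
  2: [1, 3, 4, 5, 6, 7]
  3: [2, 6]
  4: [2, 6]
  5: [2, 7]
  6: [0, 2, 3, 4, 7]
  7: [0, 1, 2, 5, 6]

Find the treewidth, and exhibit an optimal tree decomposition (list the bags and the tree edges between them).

The largest bag has 3 vertices, giving width 2; this decomposition certifies tw(G) ≤ 2. Conversely, {0, 6, 7} is a clique of size 3, and the vertices of any clique must share a bag in every tree decomposition; so some bag has ≥ 3 vertices and tw(G) ≥ 2. Hence tw(G) = 2 exactly.

Treewidth 2.
Bags: B1 = {2, 6, 7}  B2 = {1, 2, 7}  B3 = {2, 3, 6}  B4 = {0, 6, 7}  B5 = {2, 4, 6}  B6 = {2, 5, 7}
Tree: B1–B2, B1–B3, B1–B4, B3–B5, B1–B6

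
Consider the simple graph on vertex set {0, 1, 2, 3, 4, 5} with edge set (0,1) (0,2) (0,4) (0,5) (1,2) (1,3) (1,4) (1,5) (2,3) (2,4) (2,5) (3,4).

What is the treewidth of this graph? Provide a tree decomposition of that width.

Treewidth 3.
One such decomposition:
Bags: B1 = {0, 1, 2, 5}  B2 = {0, 1, 2, 4}  B3 = {1, 2, 3, 4}
Tree: B1–B2, B2–B3

The largest bag has 4 vertices, giving width 3; this decomposition certifies tw(G) ≤ 3. Conversely, {0, 1, 2, 4} is a clique of size 4, and the vertices of any clique must share a bag in every tree decomposition; so some bag has ≥ 4 vertices and tw(G) ≥ 3. Hence tw(G) = 3 exactly.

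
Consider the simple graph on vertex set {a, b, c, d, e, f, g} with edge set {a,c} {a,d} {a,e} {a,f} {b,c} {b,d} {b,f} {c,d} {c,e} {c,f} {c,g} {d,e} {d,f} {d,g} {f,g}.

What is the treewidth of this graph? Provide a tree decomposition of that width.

Each bag holds 4 vertices, so the decomposition has width 3, which upper-bounds the treewidth. On the other hand G contains the 4-clique {a, c, d, e}. A clique must lie in a single bag of any decomposition, so no decomposition can have width below 3. Hence tw(G) = 3 exactly.

Treewidth 3.
Bags: B1 = {a, c, d, e}  B2 = {a, c, d, f}  B3 = {c, d, f, g}  B4 = {b, c, d, f}
Tree: B1–B2, B2–B3, B2–B4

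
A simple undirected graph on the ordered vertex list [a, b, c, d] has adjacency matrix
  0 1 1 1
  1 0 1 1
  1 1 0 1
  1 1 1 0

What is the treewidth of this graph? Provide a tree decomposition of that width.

Treewidth 3.
Bags: B1 = {a, b, c, d}
Tree: (single bag)

With just one bag of size 4, the width is 4 − 1 = 3, so tw(G) ≤ 3. On the other hand G contains the 4-clique {a, b, c, d}. A clique must lie in a single bag of any decomposition, so no decomposition can have width below 3. The upper and lower bounds meet at 3, so that is the treewidth.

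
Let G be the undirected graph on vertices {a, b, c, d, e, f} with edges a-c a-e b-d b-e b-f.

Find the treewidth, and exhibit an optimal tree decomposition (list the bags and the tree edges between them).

Treewidth 1.
Bags: B1 = {b, f}  B2 = {b, e}  B3 = {a, e}  B4 = {a, c}  B5 = {b, d}
Tree: B1–B2, B2–B3, B3–B4, B1–B5

Every bag has size at most 2, so the width is 2 − 1 = 1 and tw(G) ≤ 1. Any graph with an edge has treewidth ≥ 1, and G has the edge f–b. Therefore the treewidth is 1.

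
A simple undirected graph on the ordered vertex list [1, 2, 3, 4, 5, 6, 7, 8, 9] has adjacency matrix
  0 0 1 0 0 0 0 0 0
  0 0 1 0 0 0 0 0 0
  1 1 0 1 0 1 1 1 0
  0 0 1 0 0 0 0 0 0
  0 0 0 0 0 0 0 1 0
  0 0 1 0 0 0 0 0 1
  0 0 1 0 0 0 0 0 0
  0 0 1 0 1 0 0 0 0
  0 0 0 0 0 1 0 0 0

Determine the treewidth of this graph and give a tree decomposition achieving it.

The largest bag has 2 vertices, giving width 1; this decomposition certifies tw(G) ≤ 1. Since G has at least one edge (e.g. 1–3), it is not an edgeless graph, so tw(G) ≥ 1. Therefore the treewidth is 1.

Treewidth 1.
One such decomposition:
Bags: B1 = {1, 3}  B2 = {3, 8}  B3 = {3, 6}  B4 = {6, 9}  B5 = {3, 7}  B6 = {5, 8}  B7 = {3, 4}  B8 = {2, 3}
Tree: B1–B2, B1–B3, B3–B4, B2–B5, B2–B6, B1–B7, B7–B8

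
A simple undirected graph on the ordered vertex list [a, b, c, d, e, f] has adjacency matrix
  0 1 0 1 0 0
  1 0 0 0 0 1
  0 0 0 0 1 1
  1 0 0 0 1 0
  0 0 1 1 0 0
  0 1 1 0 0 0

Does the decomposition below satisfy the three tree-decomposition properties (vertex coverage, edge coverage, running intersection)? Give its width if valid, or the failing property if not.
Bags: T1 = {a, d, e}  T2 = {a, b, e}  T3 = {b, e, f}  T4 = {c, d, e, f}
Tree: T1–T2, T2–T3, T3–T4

A tree decomposition must satisfy three properties: every vertex lies in some bag; for every edge, both endpoints lie together in some bag; and for every vertex, the bags containing it form a connected subtree. Here bags containing vertex d are not connected in the tree, so the decomposition is invalid.

No — bags containing vertex d are not connected in the tree.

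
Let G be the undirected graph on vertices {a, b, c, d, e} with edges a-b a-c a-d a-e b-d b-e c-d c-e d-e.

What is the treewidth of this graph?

A width-3 tree decomposition is:
Bags: B1 = {a, c, d, e}  B2 = {a, b, d, e}
Tree: B1–B2
The largest bag has 4 vertices, giving width 3; this decomposition certifies tw(G) ≤ 3. On the other hand G contains the 4-clique {a, c, d, e}. A clique must lie in a single bag of any decomposition, so no decomposition can have width below 3. Therefore the treewidth is 3.

3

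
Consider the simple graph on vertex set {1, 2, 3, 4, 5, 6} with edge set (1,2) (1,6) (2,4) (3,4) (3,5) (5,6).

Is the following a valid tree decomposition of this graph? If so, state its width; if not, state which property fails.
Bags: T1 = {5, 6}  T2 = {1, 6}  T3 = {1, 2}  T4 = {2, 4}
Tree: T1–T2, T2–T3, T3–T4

A tree decomposition must satisfy three properties: every vertex lies in some bag; for every edge, both endpoints lie together in some bag; and for every vertex, the bags containing it form a connected subtree. Here vertex 3 appears in no bag, so the decomposition is invalid.

No — vertex 3 appears in no bag.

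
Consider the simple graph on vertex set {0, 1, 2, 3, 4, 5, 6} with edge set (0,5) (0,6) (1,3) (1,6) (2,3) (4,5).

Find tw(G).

A width-1 tree decomposition is:
Bags: B1 = {2, 3}  B2 = {1, 3}  B3 = {1, 6}  B4 = {0, 6}  B5 = {0, 5}  B6 = {4, 5}
Tree: B1–B2, B2–B3, B3–B4, B4–B5, B5–B6
The largest bag has 2 vertices, giving width 1; this decomposition certifies tw(G) ≤ 1. Since G has at least one edge (e.g. 2–3), it is not an edgeless graph, so tw(G) ≥ 1. Hence tw(G) = 1 exactly.

1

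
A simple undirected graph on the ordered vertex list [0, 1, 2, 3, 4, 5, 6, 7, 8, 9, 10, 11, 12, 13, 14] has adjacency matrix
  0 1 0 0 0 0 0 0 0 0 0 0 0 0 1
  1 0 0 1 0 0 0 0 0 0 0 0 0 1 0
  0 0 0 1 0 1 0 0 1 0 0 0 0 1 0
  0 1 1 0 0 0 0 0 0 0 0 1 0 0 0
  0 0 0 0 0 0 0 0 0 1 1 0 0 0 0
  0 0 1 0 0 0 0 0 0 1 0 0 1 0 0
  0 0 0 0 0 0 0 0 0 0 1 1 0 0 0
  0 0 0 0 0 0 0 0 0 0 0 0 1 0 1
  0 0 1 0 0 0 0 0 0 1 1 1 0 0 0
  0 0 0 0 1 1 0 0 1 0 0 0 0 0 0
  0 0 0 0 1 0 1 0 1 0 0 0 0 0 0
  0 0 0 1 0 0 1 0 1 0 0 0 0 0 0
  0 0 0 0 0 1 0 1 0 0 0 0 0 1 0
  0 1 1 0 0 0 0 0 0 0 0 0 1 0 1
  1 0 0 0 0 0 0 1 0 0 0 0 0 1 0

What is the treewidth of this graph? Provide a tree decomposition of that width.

Treewidth 3.
One optimal decomposition is:
Bags: B1 = {0, 1, 7, 14}  B2 = {1, 7, 13, 14}  B3 = {1, 7, 12, 13}  B4 = {1, 3, 12, 13}  B5 = {2, 3, 12, 13}  B6 = {2, 3, 5, 12}  B7 = {2, 3, 5, 11}  B8 = {2, 5, 8, 11}  B9 = {5, 8, 9, 11}  B10 = {6, 8, 9, 11}  B11 = {6, 8, 9, 10}  B12 = {4, 6, 9, 10}
Tree: B1–B2, B2–B3, B3–B4, B4–B5, B5–B6, B6–B7, B7–B8, B8–B9, B9–B10, B10–B11, B11–B12

Every bag has size at most 4, so the width is 4 − 1 = 3 and tw(G) ≤ 3. For the lower bound: the 4 vertex sets {0,7,14}, {1}, {13}, {2,3,5,12} are disjoint, each induces a connected subgraph, and every pair is joined by at least one edge of G. Contracting each set to a single vertex therefore yields K_{4} as a minor, and since treewidth is minor-monotone, tw(G) ≥ tw(K_{4}) = 3. Hence tw(G) = 3 exactly.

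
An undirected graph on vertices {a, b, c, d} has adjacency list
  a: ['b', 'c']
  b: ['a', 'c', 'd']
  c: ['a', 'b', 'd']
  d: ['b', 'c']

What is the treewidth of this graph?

A width-2 tree decomposition is:
Bags: B1 = {a, b, c}  B2 = {b, c, d}
Tree: B1–B2
Each bag holds 3 vertices, so the decomposition has width 2, which upper-bounds the treewidth. Conversely, {b, c, d} is a clique of size 3, and the vertices of any clique must share a bag in every tree decomposition; so some bag has ≥ 3 vertices and tw(G) ≥ 2. Therefore the treewidth is 2.

2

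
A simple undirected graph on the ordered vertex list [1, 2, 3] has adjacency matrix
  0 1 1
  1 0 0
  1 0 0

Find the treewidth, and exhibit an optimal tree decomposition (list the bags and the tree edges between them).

Each bag holds 2 vertices, so the decomposition has width 1, which upper-bounds the treewidth. G has an edge, so its treewidth is at least 1. The upper and lower bounds meet at 1, so that is the treewidth.

Treewidth 1.
Bags: B1 = {1, 2}  B2 = {1, 3}
Tree: B1–B2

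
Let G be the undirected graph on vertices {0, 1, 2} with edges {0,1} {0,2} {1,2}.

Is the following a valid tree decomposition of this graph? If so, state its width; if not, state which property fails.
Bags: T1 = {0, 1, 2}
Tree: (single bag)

Every vertex of G appears in some bag (union = {0, 1, 2}); every edge is covered by a bag; and for each vertex v the set of bags containing v is connected in the bag tree. The decomposition is therefore valid. The largest bag has 3 vertices, so the width is 2.

Yes; width 2.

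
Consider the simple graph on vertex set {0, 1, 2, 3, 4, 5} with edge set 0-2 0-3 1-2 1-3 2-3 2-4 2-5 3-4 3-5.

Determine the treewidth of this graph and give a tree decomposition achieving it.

Treewidth 2.
One optimal decomposition is:
Bags: B1 = {2, 3, 5}  B2 = {1, 2, 3}  B3 = {2, 3, 4}  B4 = {0, 2, 3}
Tree: B1–B2, B1–B3, B2–B4

Every bag has size at most 3, so the width is 3 − 1 = 2 and tw(G) ≤ 2. For the lower bound, the 3 vertices {0, 2, 3} are pairwise adjacent, and any tree decomposition puts a clique entirely inside one bag — forcing width ≥ 2. Therefore the treewidth is 2.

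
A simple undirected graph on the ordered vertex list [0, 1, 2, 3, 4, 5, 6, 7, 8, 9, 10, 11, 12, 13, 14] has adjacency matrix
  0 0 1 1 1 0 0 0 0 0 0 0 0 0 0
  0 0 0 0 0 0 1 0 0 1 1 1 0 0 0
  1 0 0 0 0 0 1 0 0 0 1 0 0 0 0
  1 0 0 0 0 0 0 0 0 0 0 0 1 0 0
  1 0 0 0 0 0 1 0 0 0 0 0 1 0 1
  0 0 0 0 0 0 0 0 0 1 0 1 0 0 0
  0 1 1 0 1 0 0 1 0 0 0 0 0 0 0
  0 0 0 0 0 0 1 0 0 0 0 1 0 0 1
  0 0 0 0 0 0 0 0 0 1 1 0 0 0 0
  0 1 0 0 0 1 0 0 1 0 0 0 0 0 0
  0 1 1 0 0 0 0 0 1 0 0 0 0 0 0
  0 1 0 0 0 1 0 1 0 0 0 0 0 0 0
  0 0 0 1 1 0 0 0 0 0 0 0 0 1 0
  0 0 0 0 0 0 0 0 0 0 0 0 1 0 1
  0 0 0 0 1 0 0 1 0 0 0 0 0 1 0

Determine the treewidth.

3

A width-3 tree decomposition is:
Bags: B1 = {5, 8, 9, 11}  B2 = {1, 8, 9, 11}  B3 = {1, 8, 10, 11}  B4 = {1, 7, 10, 11}  B5 = {1, 6, 7, 10}  B6 = {2, 6, 7, 10}  B7 = {2, 6, 7, 14}  B8 = {2, 4, 6, 14}  B9 = {0, 2, 4, 14}  B10 = {0, 4, 13, 14}  B11 = {0, 4, 12, 13}  B12 = {0, 3, 12, 13}
Tree: B1–B2, B2–B3, B3–B4, B4–B5, B5–B6, B6–B7, B7–B8, B8–B9, B9–B10, B10–B11, B11–B12
Each bag holds 4 vertices, so the decomposition has width 3, which upper-bounds the treewidth. For the lower bound: the 4 vertex sets {5,8,9}, {11}, {1}, {2,6,7,10} are disjoint, each induces a connected subgraph, and every pair is joined by at least one edge of G. Contracting each set to a single vertex therefore yields K_{4} as a minor, and since treewidth is minor-monotone, tw(G) ≥ tw(K_{4}) = 3. The upper and lower bounds meet at 3, so that is the treewidth.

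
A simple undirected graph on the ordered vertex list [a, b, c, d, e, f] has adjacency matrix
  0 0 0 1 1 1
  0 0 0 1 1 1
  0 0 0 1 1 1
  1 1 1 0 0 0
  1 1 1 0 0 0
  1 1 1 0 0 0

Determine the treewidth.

3

A width-3 tree decomposition is:
Bags: B1 = {a, b, c, e}  B2 = {a, b, c, d}  B3 = {a, b, c, f}
Tree: B1–B2, B2–B3
The largest bag has 4 vertices, giving width 3; this decomposition certifies tw(G) ≤ 3. For the lower bound: the 4 vertex sets {a,e}, {c,d}, {b}, {f} are disjoint, each induces a connected subgraph, and every pair is joined by at least one edge of G. Contracting each set to a single vertex therefore yields K_{4} as a minor, and since treewidth is minor-monotone, tw(G) ≥ tw(K_{4}) = 3. Hence tw(G) = 3 exactly.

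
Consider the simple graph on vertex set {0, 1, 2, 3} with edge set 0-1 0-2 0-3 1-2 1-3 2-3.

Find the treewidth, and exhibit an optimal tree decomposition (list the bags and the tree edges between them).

With just one bag of size 4, the width is 4 − 1 = 3, so tw(G) ≤ 3. Conversely, {0, 1, 2, 3} is a clique of size 4, and the vertices of any clique must share a bag in every tree decomposition; so some bag has ≥ 4 vertices and tw(G) ≥ 3. Combining the bounds, tw(G) = 3.

Treewidth 3.
Bags: B1 = {0, 1, 2, 3}
Tree: (single bag)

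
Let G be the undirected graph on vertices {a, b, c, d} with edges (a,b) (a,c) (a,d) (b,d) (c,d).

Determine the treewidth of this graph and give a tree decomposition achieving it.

Treewidth 2.
One such decomposition:
Bags: B1 = {a, b, d}  B2 = {a, c, d}
Tree: B1–B2

Every bag has size at most 3, so the width is 3 − 1 = 2 and tw(G) ≤ 2. On the other hand G contains the 3-clique {a, c, d}. A clique must lie in a single bag of any decomposition, so no decomposition can have width below 2. Combining the bounds, tw(G) = 2.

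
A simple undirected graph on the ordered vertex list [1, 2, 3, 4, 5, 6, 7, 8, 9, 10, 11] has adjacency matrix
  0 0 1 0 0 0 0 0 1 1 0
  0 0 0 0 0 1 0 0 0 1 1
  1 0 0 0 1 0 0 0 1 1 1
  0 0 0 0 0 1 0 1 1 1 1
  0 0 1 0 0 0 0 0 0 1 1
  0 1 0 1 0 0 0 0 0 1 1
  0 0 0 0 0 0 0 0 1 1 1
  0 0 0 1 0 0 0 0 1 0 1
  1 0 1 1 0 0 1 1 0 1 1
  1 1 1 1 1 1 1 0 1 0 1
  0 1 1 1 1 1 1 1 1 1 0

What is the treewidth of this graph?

3

A width-3 tree decomposition is:
Bags: B1 = {3, 9, 10, 11}  B2 = {4, 9, 10, 11}  B3 = {4, 6, 10, 11}  B4 = {4, 8, 9, 11}  B5 = {3, 5, 10, 11}  B6 = {1, 3, 9, 10}  B7 = {7, 9, 10, 11}  B8 = {2, 6, 10, 11}
Tree: B1–B2, B2–B3, B2–B4, B1–B5, B1–B6, B2–B7, B3–B8
The largest bag has 4 vertices, giving width 3; this decomposition certifies tw(G) ≤ 3. Conversely, {4, 8, 9, 11} is a clique of size 4, and the vertices of any clique must share a bag in every tree decomposition; so some bag has ≥ 4 vertices and tw(G) ≥ 3. Therefore the treewidth is 3.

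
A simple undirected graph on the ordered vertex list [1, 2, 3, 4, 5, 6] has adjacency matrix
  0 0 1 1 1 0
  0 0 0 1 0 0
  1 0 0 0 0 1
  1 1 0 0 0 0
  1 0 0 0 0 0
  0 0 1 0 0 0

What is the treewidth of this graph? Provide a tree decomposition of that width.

Treewidth 1.
Bags: B1 = {1, 4}  B2 = {1, 3}  B3 = {3, 6}  B4 = {2, 4}  B5 = {1, 5}
Tree: B1–B2, B2–B3, B1–B4, B1–B5

Each bag holds 2 vertices, so the decomposition has width 1, which upper-bounds the treewidth. G has an edge, so its treewidth is at least 1. Combining the bounds, tw(G) = 1.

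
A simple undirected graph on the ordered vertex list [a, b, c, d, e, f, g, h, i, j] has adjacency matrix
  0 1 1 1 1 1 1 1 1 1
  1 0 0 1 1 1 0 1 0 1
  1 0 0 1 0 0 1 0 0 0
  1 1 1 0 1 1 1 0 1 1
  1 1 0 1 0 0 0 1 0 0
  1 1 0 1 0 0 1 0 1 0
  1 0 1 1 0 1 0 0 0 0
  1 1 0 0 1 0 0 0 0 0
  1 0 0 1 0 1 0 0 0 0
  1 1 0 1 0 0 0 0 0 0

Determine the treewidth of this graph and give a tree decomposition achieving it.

Treewidth 3.
One such decomposition:
Bags: B1 = {a, b, d, j}  B2 = {a, b, d, e}  B3 = {a, b, d, f}  B4 = {a, b, e, h}  B5 = {a, d, f, g}  B6 = {a, d, f, i}  B7 = {a, c, d, g}
Tree: B1–B2, B1–B3, B2–B4, B3–B5, B3–B6, B5–B7

The largest bag has 4 vertices, giving width 3; this decomposition certifies tw(G) ≤ 3. For the lower bound, the 4 vertices {a, b, d, j} are pairwise adjacent, and any tree decomposition puts a clique entirely inside one bag — forcing width ≥ 3. Hence tw(G) = 3 exactly.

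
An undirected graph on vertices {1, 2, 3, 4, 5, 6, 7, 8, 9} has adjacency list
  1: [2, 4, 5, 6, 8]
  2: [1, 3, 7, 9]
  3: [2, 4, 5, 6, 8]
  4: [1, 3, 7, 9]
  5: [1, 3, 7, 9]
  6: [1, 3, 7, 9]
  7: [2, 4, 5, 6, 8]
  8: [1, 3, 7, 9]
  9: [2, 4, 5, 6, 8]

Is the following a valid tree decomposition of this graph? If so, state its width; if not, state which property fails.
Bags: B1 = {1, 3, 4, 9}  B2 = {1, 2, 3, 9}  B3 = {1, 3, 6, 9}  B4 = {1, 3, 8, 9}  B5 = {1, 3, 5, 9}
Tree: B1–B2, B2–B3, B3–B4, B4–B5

A tree decomposition must satisfy three properties: every vertex lies in some bag; for every edge, both endpoints lie together in some bag; and for every vertex, the bags containing it form a connected subtree. Here vertex 7 appears in no bag, so the decomposition is invalid.

No — vertex 7 appears in no bag.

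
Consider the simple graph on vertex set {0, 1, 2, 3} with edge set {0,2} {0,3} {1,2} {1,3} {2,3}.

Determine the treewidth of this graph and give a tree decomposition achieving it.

Each bag holds 3 vertices, so the decomposition has width 2, which upper-bounds the treewidth. Conversely, {0, 2, 3} is a clique of size 3, and the vertices of any clique must share a bag in every tree decomposition; so some bag has ≥ 3 vertices and tw(G) ≥ 2. The upper and lower bounds meet at 2, so that is the treewidth.

Treewidth 2.
One optimal decomposition is:
Bags: B1 = {1, 2, 3}  B2 = {0, 2, 3}
Tree: B1–B2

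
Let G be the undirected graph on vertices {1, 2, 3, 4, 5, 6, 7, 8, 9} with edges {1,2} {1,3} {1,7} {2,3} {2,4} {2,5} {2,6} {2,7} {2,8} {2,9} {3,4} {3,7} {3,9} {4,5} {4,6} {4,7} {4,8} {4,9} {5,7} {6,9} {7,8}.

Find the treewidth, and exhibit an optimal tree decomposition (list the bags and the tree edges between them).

Each bag holds 4 vertices, so the decomposition has width 3, which upper-bounds the treewidth. For the lower bound, the 4 vertices {1, 2, 3, 7} are pairwise adjacent, and any tree decomposition puts a clique entirely inside one bag — forcing width ≥ 3. Therefore the treewidth is 3.

Treewidth 3.
One such decomposition:
Bags: B1 = {2, 4, 7, 8}  B2 = {2, 3, 4, 7}  B3 = {2, 3, 4, 9}  B4 = {2, 4, 6, 9}  B5 = {2, 4, 5, 7}  B6 = {1, 2, 3, 7}
Tree: B1–B2, B2–B3, B3–B4, B1–B5, B2–B6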